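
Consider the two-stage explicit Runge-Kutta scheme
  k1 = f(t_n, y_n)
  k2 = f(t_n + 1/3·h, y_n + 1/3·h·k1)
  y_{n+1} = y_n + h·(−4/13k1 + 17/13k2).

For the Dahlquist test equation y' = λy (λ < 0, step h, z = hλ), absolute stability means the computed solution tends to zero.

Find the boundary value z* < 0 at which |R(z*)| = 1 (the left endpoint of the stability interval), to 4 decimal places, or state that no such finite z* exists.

Set f=λy, z=hλ:
  k1=λy_n ⇒ h·k1=z·y_n;  k2=λ(1+1/3z)y_n ⇒ h·k2=z(1+1/3z)y_n
  y_{n+1}/y_n = 1 − 4/13z + 17/13z(1+1/3z) = 1 + z + 17/39z²
  so R(z) = 1 + z + 17/39z².

Find x<0 with |R(x)|<1.
x=-1.25: |R|=0.4311
R=1: x+17/39x²=0 ⇒ x=−39/17=-2.2941; min R=1−1/(4·17/39)=0.4265>−1
Confirm numerically:
  x=-1.531: |R|=0.49073 <1
  x=-1.202: |R|=0.42779 <1
  x=-1.156: |R|=0.42651 <1
  x=-2.562: |R|=1.29916 >1
  x=-2.500: |R|=1.22436 >1
Interval (-2.2941, 0).

z* = -2.2941.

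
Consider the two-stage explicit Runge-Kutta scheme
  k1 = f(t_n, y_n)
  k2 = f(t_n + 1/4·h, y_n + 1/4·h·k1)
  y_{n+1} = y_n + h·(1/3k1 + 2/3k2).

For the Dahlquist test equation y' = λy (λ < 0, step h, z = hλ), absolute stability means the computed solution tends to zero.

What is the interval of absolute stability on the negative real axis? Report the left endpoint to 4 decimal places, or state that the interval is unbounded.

On y'=λy, z=hλ:
  k1=λy_n ⇒ h·k1=z·y_n;  k2=λ(1+1/4z)y_n ⇒ h·k2=z(1+1/4z)y_n
  y_{n+1}/y_n = 1 + 1/3z + 2/3z(1+1/4z) = 1 + z + 1/6z²
  so R(z) = 1 + z + 1/6z².

Need |R(x)|<1, x<0.
x=-1.4: |R|=0.0733
R=1: x+1/6x²=0 ⇒ x=−6=-6.0000; min R=1−1/(4·1/6)=-0.5000>−1
Confirm numerically:
  x=-5.189: |R|=0.29862 <1
  x=-4.815: |R|=0.04904 <1
  x=-2.877: |R|=0.49748 <1
  x=-2.687: |R|=0.48367 <1
  x=-6.229: |R|=1.23774 >1
  x=-6.155: |R|=1.15900 >1
  x=-6.027: |R|=1.02712 >1
Stable set (-6.0000, 0).

(-6.0000, 0).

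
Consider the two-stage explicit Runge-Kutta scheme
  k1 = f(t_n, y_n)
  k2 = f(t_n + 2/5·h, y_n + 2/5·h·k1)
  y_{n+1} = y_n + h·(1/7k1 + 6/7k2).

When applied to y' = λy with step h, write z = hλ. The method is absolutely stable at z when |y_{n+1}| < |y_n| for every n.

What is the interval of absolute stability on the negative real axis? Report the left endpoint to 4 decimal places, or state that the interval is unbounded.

z∈(-2.9167,0).

With y'=λy (z=hλ):
  k1=λy_n ⇒ h·k1=z·y_n;  k2=λ(1+2/5z)y_n ⇒ h·k2=z(1+2/5z)y_n
  y_{n+1}/y_n = 1 + 1/7z + 6/7z(1+2/5z) = 1 + z + 12/35z²
  so R(z) = 1 + z + 12/35z².

Find x<0 with |R(x)|<1.
x=-0.57: |R|=0.5414
R=1: x+12/35x²=0 ⇒ x=−35/12=-2.9167; min R=1−1/(4·12/35)=0.2708>−1
Confirm numerically:
  x=-2.188: |R|=0.45338 <1
  x=-1.667: |R|=0.28576 <1
  x=-1.303: |R|=0.27911 <1
  x=-3.433: |R|=1.60774 >1
  x=-3.081: |R|=1.17359 >1
So |R|<1 on (-2.9167, 0).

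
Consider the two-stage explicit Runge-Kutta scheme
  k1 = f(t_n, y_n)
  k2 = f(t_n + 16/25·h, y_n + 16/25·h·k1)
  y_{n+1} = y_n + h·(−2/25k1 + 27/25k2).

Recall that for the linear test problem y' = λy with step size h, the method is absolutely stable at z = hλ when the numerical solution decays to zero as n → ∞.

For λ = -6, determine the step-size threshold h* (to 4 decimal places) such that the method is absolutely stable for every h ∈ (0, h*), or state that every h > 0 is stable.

Set f=λy, z=hλ:
  k1=λy_n ⇒ h·k1=z·y_n;  k2=λ(1+16/25z)y_n ⇒ h·k2=z(1+16/25z)y_n
  y_{n+1}/y_n = 1 − 2/25z + 27/25z(1+16/25z) = 1 + z + 432/625z²
  ⇒ R(z) = 1 + z + 432/625z².

Boundary: |R(x)|=1, x<0.
x=-1.19: |R|=0.7888
R=1: x+432/625x²=0 ⇒ x=−625/432=-1.4468; min R=1−1/(4·432/625)=0.6383>−1
Confirm numerically:
  x=-1.269: |R|=0.84408 <1
  x=-0.804: |R|=0.64280 <1
  x=-0.651: |R|=0.64193 <1
  x=-0.600: |R|=0.64883 <1
  x=-1.913: |R|=1.61649 >1
  x=-1.675: |R|=1.26425 >1
  x=-1.488: |R|=1.04242 >1
Interval (-1.4468, 0).

(-1.4468,0); λ=-6 ⇒ h* = (625/432)/6 = 0.2411.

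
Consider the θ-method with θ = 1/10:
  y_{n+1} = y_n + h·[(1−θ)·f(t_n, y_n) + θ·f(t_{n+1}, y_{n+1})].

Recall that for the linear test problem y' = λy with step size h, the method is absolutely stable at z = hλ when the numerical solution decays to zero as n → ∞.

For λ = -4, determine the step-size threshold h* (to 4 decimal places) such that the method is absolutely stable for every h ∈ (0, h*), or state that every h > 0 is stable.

(-2.5000,0); λ=-4 ⇒ h* = (5/2)/4 = 0.6250.

With y'=λy (z=hλ):
  y_{n+1} = y_n + z·[9/10·y_n + 1/10·y_{n+1}] ⇒ (1 − 1/10z)y_{n+1} = (1 + 9/10z)y_n
  ⇒ R(z) = (1 + 9/10z)/(1 − 1/10z).

Need |R(x)|<1, x<0.
x=-0.81: |R|=0.2507
R=−1: 1+9/10x = −1+1/10x ⇒ -4/5x=2 ⇒ x=2/(-4/5)=-2.5000
Confirm numerically:
  x=-2.155: |R|=0.77293 <1
  x=-2.047: |R|=0.69918 <1
  x=-1.492: |R|=0.29829 <1
  x=-3.014: |R|=1.31597 >1
  x=-2.591: |R|=1.05782 >1
  x=-2.587: |R|=1.05530 >1
So |R|<1 on (-2.5000, 0).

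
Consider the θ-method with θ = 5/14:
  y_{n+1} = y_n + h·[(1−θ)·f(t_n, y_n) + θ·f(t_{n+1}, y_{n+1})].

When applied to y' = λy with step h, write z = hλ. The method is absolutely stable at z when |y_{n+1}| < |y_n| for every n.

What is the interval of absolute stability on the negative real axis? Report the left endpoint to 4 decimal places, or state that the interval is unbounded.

With y'=λy (z=hλ):
  y_{n+1} = y_n + z·[9/14·y_n + 5/14·y_{n+1}] ⇒ (1 − 5/14z)y_{n+1} = (1 + 9/14z)y_n
  Hence R(z) = (1 + 9/14z)/(1 − 5/14z).

Need |R(x)|<1, x<0.
x=-0.49: |R|=0.5830
R=−1: 1+9/14x = −1+5/14x ⇒ -2/7x=2 ⇒ x=2/(-2/7)=-7.0000
Confirm numerically:
  x=-6.390: |R|=0.94690 <1
  x=-5.806: |R|=0.88901 <1
  x=-4.545: |R|=0.73261 <1
  x=-7.250: |R|=1.01990 >1
  x=-7.181: |R|=1.01451 >1
Interval (-7.0000, 0).

(-7.0000, 0).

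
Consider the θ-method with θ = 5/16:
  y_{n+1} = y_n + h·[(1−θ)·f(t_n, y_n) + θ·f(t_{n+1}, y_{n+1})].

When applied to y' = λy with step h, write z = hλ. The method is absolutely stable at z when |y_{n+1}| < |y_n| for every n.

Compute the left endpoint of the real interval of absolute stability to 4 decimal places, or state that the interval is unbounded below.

With y'=λy (z=hλ):
  y_{n+1} = y_n + z·[11/16·y_n + 5/16·y_{n+1}] ⇒ (1 − 5/16z)y_{n+1} = (1 + 11/16z)y_n
  R(z) = (1 + 11/16z)/(1 − 5/16z).

Need |R(x)|<1, x<0.
x=-1.48: |R|=0.0120
R=−1: 1+11/16x = −1+5/16x ⇒ -3/8x=2 ⇒ x=2/(-3/8)=-5.3333
Confirm numerically:
  x=-4.611: |R|=0.88903 <1
  x=-3.729: |R|=0.72215 <1
  x=-2.349: |R|=0.35462 <1
  x=-5.564: |R|=1.03158 >1
  x=-5.435: |R|=1.01413 >1
Stable set (-5.3333, 0).

z* = -5.3333.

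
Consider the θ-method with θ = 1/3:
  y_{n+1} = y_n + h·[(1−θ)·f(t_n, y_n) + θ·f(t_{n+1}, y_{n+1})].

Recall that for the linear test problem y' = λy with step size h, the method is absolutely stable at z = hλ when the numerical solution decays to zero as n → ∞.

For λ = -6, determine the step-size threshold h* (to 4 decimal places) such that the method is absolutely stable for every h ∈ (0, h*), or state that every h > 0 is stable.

On y'=λy, z=hλ:
  y_{n+1} = y_n + z·[2/3·y_n + 1/3·y_{n+1}] ⇒ (1 − 1/3z)y_{n+1} = (1 + 2/3z)y_n
  Hence R(z) = (1 + 2/3z)/(1 − 1/3z).

Boundary: |R(x)|=1, x<0.
x=-1.61: |R|=0.0477
R=−1: 1+2/3x = −1+1/3x ⇒ -1/3x=2 ⇒ x=2/(-1/3)=-6.0000
Confirm numerically:
  x=-5.388: |R|=0.92704 <1
  x=-5.128: |R|=0.89272 <1
  x=-4.108: |R|=0.73382 <1
  x=-2.535: |R|=0.37398 <1
  x=-6.438: |R|=1.04641 >1
  x=-6.135: |R|=1.01478 >1
  x=-6.061: |R|=1.00673 >1
Stable set (-6.0000, 0).

(-6.0000,0); λ=-6 ⇒ h* = (6)/6 = 1.0000.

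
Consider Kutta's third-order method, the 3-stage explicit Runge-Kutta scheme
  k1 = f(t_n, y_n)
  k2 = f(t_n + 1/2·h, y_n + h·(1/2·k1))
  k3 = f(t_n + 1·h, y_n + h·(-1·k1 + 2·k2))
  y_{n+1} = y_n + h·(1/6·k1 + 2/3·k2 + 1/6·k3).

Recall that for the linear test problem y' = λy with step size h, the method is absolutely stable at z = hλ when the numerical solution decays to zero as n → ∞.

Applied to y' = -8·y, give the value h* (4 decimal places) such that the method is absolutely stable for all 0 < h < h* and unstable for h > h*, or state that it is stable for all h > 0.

(-2.5127,0); λ=-8 ⇒ h* = 0.3141.

On y'=λy, z=hλ:
  order 3, 3-stage ⇒ R(z)=1+z+z^2/2+z^3/6
  (e.g. R(-1.7)=-0.07383, |R|=0.07383)

Solve |R(x)|<1 on ℝ⁻.
x=-1.7: |R|=0.0738
|R(-2.15)|=0.4951 |R(-2.12)|=0.4608 |R(-1.87)|=0.2114
Bisect:
  x_lo=-3.2808 |R|=2.7846  x_hi=-0.2867 |R|=0.7505
  mid=-1.78376 |R|=0.13879 →hi
  mid=-2.53230 |R|=1.03244 →lo
  mid=-2.15803 |R|=0.50451 →hi
  mid=-2.34516 |R|=0.74492 →hi
  mid=-2.43873 |R|=0.88238 →hi
  mid=-2.48551 |R|=0.95579 →hi
  mid=-2.50891 |R|=0.99370 →hi
  ...
  [-2.51293,-2.51274] ⇒ x*=-2.5127
Interval (-2.5127, 0).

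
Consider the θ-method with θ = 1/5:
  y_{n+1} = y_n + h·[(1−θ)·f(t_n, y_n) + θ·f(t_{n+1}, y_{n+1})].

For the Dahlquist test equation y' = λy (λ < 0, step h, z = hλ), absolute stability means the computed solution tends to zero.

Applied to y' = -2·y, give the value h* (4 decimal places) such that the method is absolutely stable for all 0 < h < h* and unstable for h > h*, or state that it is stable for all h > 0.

(-3.3333,0); λ=-2 ⇒ h* = (10/3)/2 = 1.6667.

On y'=λy, z=hλ:
  y_{n+1} = y_n + z·[4/5·y_n + 1/5·y_{n+1}] ⇒ (1 − 1/5z)y_{n+1} = (1 + 4/5z)y_n
  ⇒ R(z) = (1 + 4/5z)/(1 − 1/5z).

Solve |R(x)|<1 on ℝ⁻.
x=-0.95: |R|=0.2017
R=−1: 1+4/5x = −1+1/5x ⇒ -3/5x=2 ⇒ x=2/(-3/5)=-3.3333
Confirm numerically:
  x=-3.220: |R|=0.95864 <1
  x=-2.249: |R|=0.55125 <1
  x=-2.076: |R|=0.46693 <1
  x=-3.903: |R|=1.19196 >1
  x=-3.802: |R|=1.15974 >1
  x=-3.692: |R|=1.12379 >1
So |R|<1 on (-3.3333, 0).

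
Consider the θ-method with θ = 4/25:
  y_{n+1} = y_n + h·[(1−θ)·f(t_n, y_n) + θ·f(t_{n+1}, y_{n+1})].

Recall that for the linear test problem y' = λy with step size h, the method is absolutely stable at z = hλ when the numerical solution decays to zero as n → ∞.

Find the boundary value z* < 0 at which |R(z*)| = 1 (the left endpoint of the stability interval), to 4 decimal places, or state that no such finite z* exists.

left endpoint -2.9412.

Set f=λy, z=hλ:
  y_{n+1} = y_n + z·[21/25·y_n + 4/25·y_{n+1}] ⇒ (1 − 4/25z)y_{n+1} = (1 + 21/25z)y_n
  so R(z) = (1 + 21/25z)/(1 − 4/25z).

Solve |R(x)|<1 on ℝ⁻.
x=-1.29: |R|=0.0693
R=−1: 1+21/25x = −1+4/25x ⇒ -17/25x=2 ⇒ x=2/(-17/25)=-2.9412
Confirm numerically:
  x=-2.915: |R|=0.98786 <1
  x=-2.819: |R|=0.94274 <1
  x=-2.337: |R|=0.70097 <1
  x=-1.912: |R|=0.46410 <1
  x=-3.517: |R|=1.25056 >1
  x=-3.474: |R|=1.23288 >1
  x=-3.399: |R|=1.20165 >1
Interval (-2.9412, 0).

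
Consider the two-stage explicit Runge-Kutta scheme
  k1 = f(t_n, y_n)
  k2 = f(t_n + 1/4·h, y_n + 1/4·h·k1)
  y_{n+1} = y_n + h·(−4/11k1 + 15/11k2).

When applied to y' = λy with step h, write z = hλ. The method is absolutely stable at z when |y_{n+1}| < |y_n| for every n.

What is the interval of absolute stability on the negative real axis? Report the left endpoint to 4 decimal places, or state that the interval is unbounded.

(-2.9333, 0).

With y'=λy (z=hλ):
  k1=λy_n ⇒ h·k1=z·y_n;  k2=λ(1+1/4z)y_n ⇒ h·k2=z(1+1/4z)y_n
  y_{n+1}/y_n = 1 − 4/11z + 15/11z(1+1/4z) = 1 + z + 15/44z²
  R(z) = 1 + z + 15/44z².

Find x<0 with |R(x)|<1.
x=-1.1: |R|=0.3125
R=1: x+15/44x²=0 ⇒ x=−44/15=-2.9333; min R=1−1/(4·15/44)=0.2667>−1
Confirm numerically:
  x=-2.776: |R|=0.85111 <1
  x=-2.566: |R|=0.67867 <1
  x=-1.739: |R|=0.29195 <1
  x=-1.335: |R|=0.27258 <1
  x=-3.177: |R|=1.26391 >1
  x=-3.158: |R|=1.24187 >1
  x=-3.104: |R|=1.18060 >1
Interval (-2.9333, 0).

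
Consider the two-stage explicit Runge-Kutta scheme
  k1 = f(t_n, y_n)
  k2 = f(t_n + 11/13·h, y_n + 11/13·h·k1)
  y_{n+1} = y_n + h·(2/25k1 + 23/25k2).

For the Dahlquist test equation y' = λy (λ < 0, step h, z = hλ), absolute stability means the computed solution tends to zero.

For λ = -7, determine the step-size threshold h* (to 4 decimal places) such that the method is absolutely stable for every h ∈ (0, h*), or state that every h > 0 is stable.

With y'=λy (z=hλ):
  k1=λy_n ⇒ h·k1=z·y_n;  k2=λ(1+11/13z)y_n ⇒ h·k2=z(1+11/13z)y_n
  y_{n+1}/y_n = 1 + 2/25z + 23/25z(1+11/13z) = 1 + z + 253/325z²
  R(z) = 1 + z + 253/325z².

Solve |R(x)|<1 on ℝ⁻.
x=-0.41: |R|=0.7209
R=1: x+253/325x²=0 ⇒ x=−325/253=-1.2846; min R=1−1/(4·253/325)=0.6789>−1
Confirm numerically:
  x=-0.774: |R|=0.69236 <1
  x=-0.676: |R|=0.67974 <1
  x=-0.594: |R|=0.68067 <1
  x=-1.734: |R|=1.60664 >1
  x=-1.554: |R|=1.32592 >1
Interval (-1.2846, 0).

(-1.2846,0); λ=-7 ⇒ h* = (325/253)/7 = 0.1835.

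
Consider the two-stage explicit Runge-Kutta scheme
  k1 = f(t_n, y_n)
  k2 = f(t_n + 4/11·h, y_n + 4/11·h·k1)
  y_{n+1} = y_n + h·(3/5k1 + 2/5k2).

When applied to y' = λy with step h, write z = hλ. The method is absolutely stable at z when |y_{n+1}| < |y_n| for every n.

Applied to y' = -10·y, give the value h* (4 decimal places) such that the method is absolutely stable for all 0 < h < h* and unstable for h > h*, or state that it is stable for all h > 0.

Test eqn y'=λy, z=hλ:
  k1=λy_n ⇒ h·k1=z·y_n;  k2=λ(1+4/11z)y_n ⇒ h·k2=z(1+4/11z)y_n
  y_{n+1}/y_n = 1 + 3/5z + 2/5z(1+4/11z) = 1 + z + 8/55z²
  Hence R(z) = 1 + z + 8/55z².

Boundary: |R(x)|=1, x<0.
x=-1.17: |R|=0.0291
R=1: x+8/55x²=0 ⇒ x=−55/8=-6.8750; min R=1−1/(4·8/55)=-0.7188>−1
Confirm numerically:
  x=-6.773: |R|=0.89951 <1
  x=-6.586: |R|=0.72315 <1
  x=-4.798: |R|=0.44952 <1
  x=-3.559: |R|=0.71660 <1
  x=-7.325: |R|=1.47945 >1
  x=-6.966: |R|=1.09220 >1
Interval (-6.8750, 0).

(-6.8750,0); λ=-10 ⇒ h* = (55/8)/10 = 0.6875.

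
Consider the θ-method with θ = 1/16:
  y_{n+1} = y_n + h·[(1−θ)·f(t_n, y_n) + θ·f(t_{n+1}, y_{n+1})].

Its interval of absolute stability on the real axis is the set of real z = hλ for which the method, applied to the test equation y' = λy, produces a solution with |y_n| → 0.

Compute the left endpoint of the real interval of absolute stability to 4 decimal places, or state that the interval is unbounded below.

left endpoint -2.2857.

Set f=λy, z=hλ:
  y_{n+1} = y_n + z·[15/16·y_n + 1/16·y_{n+1}] ⇒ (1 − 1/16z)y_{n+1} = (1 + 15/16z)y_n
  Hence R(z) = (1 + 15/16z)/(1 − 1/16z).

Boundary: |R(x)|=1, x<0.
x=-0.82: |R|=0.2200
R=−1: 1+15/16x = −1+1/16x ⇒ -7/8x=2 ⇒ x=2/(-7/8)=-2.2857
Confirm numerically:
  x=-2.008: |R|=0.78410 <1
  x=-1.418: |R|=0.30256 <1
  x=-1.344: |R|=0.23985 <1
  x=-2.596: |R|=1.23360 >1
  x=-2.444: |R|=1.12015 >1
  x=-2.441: |R|=1.11789 >1
Stable set (-2.2857, 0).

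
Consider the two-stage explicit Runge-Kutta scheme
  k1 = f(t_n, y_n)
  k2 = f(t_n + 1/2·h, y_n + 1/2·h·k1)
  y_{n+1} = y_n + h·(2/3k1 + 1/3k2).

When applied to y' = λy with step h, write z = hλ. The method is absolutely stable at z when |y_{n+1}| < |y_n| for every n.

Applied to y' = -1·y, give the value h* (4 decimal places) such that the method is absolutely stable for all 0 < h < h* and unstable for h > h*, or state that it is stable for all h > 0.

(-6.0000,0); λ=-1 ⇒ h* = (6)/1 = 6.0000.

Test eqn y'=λy, z=hλ:
  k1=λy_n ⇒ h·k1=z·y_n;  k2=λ(1+1/2z)y_n ⇒ h·k2=z(1+1/2z)y_n
  y_{n+1}/y_n = 1 + 2/3z + 1/3z(1+1/2z) = 1 + z + 1/6z²
  so R(z) = 1 + z + 1/6z².

Boundary: |R(x)|=1, x<0.
x=-1.39: |R|=0.0680
R=1: x+1/6x²=0 ⇒ x=−6=-6.0000; min R=1−1/(4·1/6)=-0.5000>−1
Confirm numerically:
  x=-5.914: |R|=0.91523 <1
  x=-3.924: |R|=0.35770 <1
  x=-3.851: |R|=0.37930 <1
  x=-3.637: |R|=0.43237 <1
  x=-6.591: |R|=1.64921 >1
  x=-6.072: |R|=1.07286 >1
Stable set (-6.0000, 0).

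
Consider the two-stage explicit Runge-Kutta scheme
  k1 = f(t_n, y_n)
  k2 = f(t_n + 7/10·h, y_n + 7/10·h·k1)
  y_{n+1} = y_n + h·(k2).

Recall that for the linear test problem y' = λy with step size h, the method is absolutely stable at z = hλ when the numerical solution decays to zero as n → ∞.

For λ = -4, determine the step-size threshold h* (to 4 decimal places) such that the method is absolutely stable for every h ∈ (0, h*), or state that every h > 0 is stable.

Test eqn y'=λy, z=hλ:
  k1=λy_n ⇒ h·k1=z·y_n;  k2=λ(1+7/10z)y_n ⇒ h·k2=z(1+7/10z)y_n
  y_{n+1}/y_n = 1 + z(1+7/10z) = 1 + z + 7/10z²
  Hence R(z) = 1 + z + 7/10z².

Need |R(x)|<1, x<0.
x=-0.74: |R|=0.6433
R=1: x+7/10x²=0 ⇒ x=−10/7=-1.4286; min R=1−1/(4·7/10)=0.6429>−1
Confirm numerically:
  x=-1.342: |R|=0.91867 <1
  x=-1.168: |R|=0.78696 <1
  x=-0.793: |R|=0.64719 <1
  x=-1.947: |R|=1.70657 >1
  x=-1.755: |R|=1.40102 >1
  x=-1.661: |R|=1.27024 >1
Interval (-1.4286, 0).

(-1.4286,0); λ=-4 ⇒ h* = (10/7)/4 = 0.3571.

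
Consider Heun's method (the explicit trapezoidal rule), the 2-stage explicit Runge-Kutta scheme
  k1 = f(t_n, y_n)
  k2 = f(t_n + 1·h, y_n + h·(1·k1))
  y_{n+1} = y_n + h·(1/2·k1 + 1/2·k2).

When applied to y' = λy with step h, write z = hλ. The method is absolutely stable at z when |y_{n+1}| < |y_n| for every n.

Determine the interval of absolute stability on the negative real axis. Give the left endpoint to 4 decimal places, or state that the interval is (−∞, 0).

z∈(-2.0000,0).

Test eqn y'=λy, z=hλ:
  order 2, 2-stage ⇒ R(z)=1+z+z^2/2
  (e.g. R(-0.55)=0.60125, |R|=0.60125)

Find x<0 with |R(x)|<1.
x=-0.55: |R|=0.6013
|R(-1.8)|=0.8200 |R(-1.52)|=0.6352 |R(-0.52)|=0.6152
Bisect:
  x_lo=-2.8338 |R|=2.1815  x_hi=-0.1966 |R|=0.8227
  mid=-1.51524 |R|=0.63273 →hi
  mid=-2.17453 |R|=1.18976 →lo
  mid=-1.84488 |R|=0.85691 →hi
  mid=-2.00971 |R|=1.00976 →lo
  mid=-1.92730 |R|=0.92994 →hi
  mid=-1.96850 |R|=0.96900 →hi
  mid=-1.98911 |R|=0.98916 →hi
  mid=-1.99941 |R|=0.99941 →hi
  mid=-2.00456 |R|=1.00457 →lo
  ...
  [-2.00005,-1.99989] ⇒ x*=-2.0000
Stable set (-2.0000, 0).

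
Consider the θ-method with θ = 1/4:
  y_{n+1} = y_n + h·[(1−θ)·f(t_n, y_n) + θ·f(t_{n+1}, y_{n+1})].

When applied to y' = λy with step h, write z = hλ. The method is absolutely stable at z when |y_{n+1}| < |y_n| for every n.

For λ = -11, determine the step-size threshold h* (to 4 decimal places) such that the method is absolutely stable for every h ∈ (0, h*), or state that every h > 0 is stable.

(-4.0000,0); λ=-11 ⇒ h* = (4)/11 = 0.3636.

On y'=λy, z=hλ:
  y_{n+1} = y_n + z·[3/4·y_n + 1/4·y_{n+1}] ⇒ (1 − 1/4z)y_{n+1} = (1 + 3/4z)y_n
  Hence R(z) = (1 + 3/4z)/(1 − 1/4z).

Need |R(x)|<1, x<0.
x=-1.01: |R|=0.1936
R=−1: 1+3/4x = −1+1/4x ⇒ -1/2x=2 ⇒ x=2/(-1/2)=-4.0000
Confirm numerically:
  x=-3.070: |R|=0.73692 <1
  x=-3.004: |R|=0.71559 <1
  x=-2.498: |R|=0.53770 <1
  x=-4.554: |R|=1.12953 >1
  x=-4.451: |R|=1.10673 >1
  x=-4.085: |R|=1.02103 >1
Interval (-4.0000, 0).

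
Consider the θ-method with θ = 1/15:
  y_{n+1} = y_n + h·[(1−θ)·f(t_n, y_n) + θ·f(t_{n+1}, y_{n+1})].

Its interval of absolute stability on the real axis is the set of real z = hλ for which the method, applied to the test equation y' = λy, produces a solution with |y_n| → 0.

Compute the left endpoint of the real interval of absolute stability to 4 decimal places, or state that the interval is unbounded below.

With y'=λy (z=hλ):
  y_{n+1} = y_n + z·[14/15·y_n + 1/15·y_{n+1}] ⇒ (1 − 1/15z)y_{n+1} = (1 + 14/15z)y_n
  so R(z) = (1 + 14/15z)/(1 − 1/15z).

Find x<0 with |R(x)|<1.
x=-0.33: |R|=0.6771
R=−1: 1+14/15x = −1+1/15x ⇒ -13/15x=2 ⇒ x=2/(-13/15)=-2.3077
Confirm numerically:
  x=-2.048: |R|=0.80197 <1
  x=-1.896: |R|=0.68324 <1
  x=-1.423: |R|=0.29970 <1
  x=-1.330: |R|=0.22168 <1
  x=-2.879: |R|=1.41540 >1
  x=-2.677: |R|=1.27160 >1
  x=-2.356: |R|=1.03618 >1
So |R|<1 on (-2.3077, 0).

z* = -2.3077.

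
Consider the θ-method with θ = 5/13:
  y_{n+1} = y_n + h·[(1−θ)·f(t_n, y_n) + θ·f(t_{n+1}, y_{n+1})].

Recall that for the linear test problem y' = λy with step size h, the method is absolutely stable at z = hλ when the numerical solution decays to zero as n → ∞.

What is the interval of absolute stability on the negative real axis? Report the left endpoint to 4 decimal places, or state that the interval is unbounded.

z∈(-8.6667,0).

On y'=λy, z=hλ:
  y_{n+1} = y_n + z·[8/13·y_n + 5/13·y_{n+1}] ⇒ (1 − 5/13z)y_{n+1} = (1 + 8/13z)y_n
  ⇒ R(z) = (1 + 8/13z)/(1 − 5/13z).

Solve |R(x)|<1 on ℝ⁻.
x=-0.9: |R|=0.3314
R=−1: 1+8/13x = −1+5/13x ⇒ -3/13x=2 ⇒ x=2/(-3/13)=-8.6667
Confirm numerically:
  x=-7.870: |R|=0.95435 <1
  x=-6.974: |R|=0.89392 <1
  x=-5.163: |R|=0.72920 <1
  x=-3.828: |R|=0.54835 <1
  x=-9.044: |R|=1.01944 >1
  x=-9.017: |R|=1.01809 >1
So |R|<1 on (-8.6667, 0).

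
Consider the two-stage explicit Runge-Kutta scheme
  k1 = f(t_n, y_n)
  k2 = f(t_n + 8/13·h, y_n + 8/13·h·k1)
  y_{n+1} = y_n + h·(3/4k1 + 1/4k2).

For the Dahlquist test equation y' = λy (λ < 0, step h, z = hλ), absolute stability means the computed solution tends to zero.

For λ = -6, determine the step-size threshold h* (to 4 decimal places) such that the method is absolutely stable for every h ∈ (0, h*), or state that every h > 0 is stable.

With y'=λy (z=hλ):
  k1=λy_n ⇒ h·k1=z·y_n;  k2=λ(1+8/13z)y_n ⇒ h·k2=z(1+8/13z)y_n
  y_{n+1}/y_n = 1 + 3/4z + 1/4z(1+8/13z) = 1 + z + 2/13z²
  so R(z) = 1 + z + 2/13z².

Boundary: |R(x)|=1, x<0.
x=-0.62: |R|=0.4391
R=1: x+2/13x²=0 ⇒ x=−13/2=-6.5000; min R=1−1/(4·2/13)=-0.6250>−1
Confirm numerically:
  x=-5.124: |R|=0.08471 <1
  x=-4.336: |R|=0.44355 <1
  x=-2.948: |R|=0.61097 <1
  x=-7.053: |R|=1.60005 >1
  x=-7.043: |R|=1.58836 >1
  x=-6.876: |R|=1.39775 >1
Interval (-6.5000, 0).

(-6.5000,0); λ=-6 ⇒ h* = (13/2)/6 = 1.0833.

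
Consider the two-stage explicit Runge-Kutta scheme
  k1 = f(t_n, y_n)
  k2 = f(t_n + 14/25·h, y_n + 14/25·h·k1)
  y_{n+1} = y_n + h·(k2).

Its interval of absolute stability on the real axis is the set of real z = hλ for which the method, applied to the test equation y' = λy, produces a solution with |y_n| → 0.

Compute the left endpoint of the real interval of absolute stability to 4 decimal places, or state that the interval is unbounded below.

z* = -1.7857.

With y'=λy (z=hλ):
  k1=λy_n ⇒ h·k1=z·y_n;  k2=λ(1+14/25z)y_n ⇒ h·k2=z(1+14/25z)y_n
  y_{n+1}/y_n = 1 + z(1+14/25z) = 1 + z + 14/25z²
  Hence R(z) = 1 + z + 14/25z².

Find x<0 with |R(x)|<1.
x=-1: |R|=0.5600
R=1: x+14/25x²=0 ⇒ x=−25/14=-1.7857; min R=1−1/(4·14/25)=0.5536>−1
Confirm numerically:
  x=-1.600: |R|=0.83360 <1
  x=-1.511: |R|=0.76755 <1
  x=-1.036: |R|=0.56505 <1
  x=-0.850: |R|=0.55460 <1
  x=-2.349: |R|=1.74097 >1
  x=-2.105: |R|=1.37637 >1
  x=-1.906: |R|=1.12839 >1
So |R|<1 on (-1.7857, 0).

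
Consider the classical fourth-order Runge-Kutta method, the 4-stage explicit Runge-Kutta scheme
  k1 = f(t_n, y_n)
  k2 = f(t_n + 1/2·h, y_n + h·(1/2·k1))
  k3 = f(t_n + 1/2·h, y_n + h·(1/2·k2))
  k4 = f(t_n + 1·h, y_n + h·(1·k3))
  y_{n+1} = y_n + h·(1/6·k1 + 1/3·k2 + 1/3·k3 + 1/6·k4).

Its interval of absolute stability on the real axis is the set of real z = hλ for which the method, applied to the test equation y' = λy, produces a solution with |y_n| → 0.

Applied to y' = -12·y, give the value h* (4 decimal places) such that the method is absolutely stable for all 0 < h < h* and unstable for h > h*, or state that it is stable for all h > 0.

(-2.7853,0); λ=-12 ⇒ h* = 0.2321.

Test eqn y'=λy, z=hλ:
  order 4, 4-stage ⇒ R(z)=1+z+z^2/2+z^3/6+z^4/24
  (e.g. R(-0.55)=0.57733, |R|=0.57733)

Find x<0 with |R(x)|<1.
x=-0.55: |R|=0.5773
|R(-2.43)|=0.5838 |R(-1.24)|=0.3095 |R(-0.96)|=0.3887
Bisect:
  x_lo=-3.5498 |R|=2.9117  x_hi=-0.1051 |R|=0.9003
  mid=-1.82744 |R|=0.28988 →hi
  mid=-2.68862 |R|=0.86377 →hi
  mid=-3.11921 |R|=1.63176 →lo
  mid=-2.90392 |R|=1.19408 →lo
  mid=-2.79627 |R|=1.01667 →lo
  mid=-2.74245 |R|=0.93730 →hi
  mid=-2.76936 |R|=0.97624 →hi
  mid=-2.78281 |R|=0.99627 →hi
  mid=-2.78954 |R|=1.00642 →lo
  ...
  [-2.78534,-2.78513] ⇒ x*=-2.7853
Stable set (-2.7853, 0).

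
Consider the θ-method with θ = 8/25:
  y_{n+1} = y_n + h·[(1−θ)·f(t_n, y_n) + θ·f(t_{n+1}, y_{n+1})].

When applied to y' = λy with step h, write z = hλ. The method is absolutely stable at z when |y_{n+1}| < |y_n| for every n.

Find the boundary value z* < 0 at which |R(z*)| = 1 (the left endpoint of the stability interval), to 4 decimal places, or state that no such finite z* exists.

On y'=λy, z=hλ:
  y_{n+1} = y_n + z·[17/25·y_n + 8/25·y_{n+1}] ⇒ (1 − 8/25z)y_{n+1} = (1 + 17/25z)y_n
  Hence R(z) = (1 + 17/25z)/(1 − 8/25z).

Need |R(x)|<1, x<0.
x=-1.64: |R|=0.0756
R=−1: 1+17/25x = −1+8/25x ⇒ -9/25x=2 ⇒ x=2/(-9/25)=-5.5556
Confirm numerically:
  x=-5.389: |R|=0.97799 <1
  x=-4.623: |R|=0.86459 <1
  x=-4.268: |R|=0.80407 <1
  x=-3.061: |R|=0.54633 <1
  x=-6.032: |R|=1.05853 >1
  x=-5.879: |R|=1.04041 >1
Stable set (-5.5556, 0).

left endpoint -5.5556.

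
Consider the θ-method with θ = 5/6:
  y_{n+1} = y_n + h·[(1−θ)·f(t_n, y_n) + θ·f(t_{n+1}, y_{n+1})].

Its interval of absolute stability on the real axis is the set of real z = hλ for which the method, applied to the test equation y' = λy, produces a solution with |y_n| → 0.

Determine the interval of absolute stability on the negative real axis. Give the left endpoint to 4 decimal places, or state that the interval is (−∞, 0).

Test eqn y'=λy, z=hλ:
  y_{n+1} = y_n + z·[1/6·y_n + 5/6·y_{n+1}] ⇒ (1 − 5/6z)y_{n+1} = (1 + 1/6z)y_n
  so R(z) = (1 + 1/6z)/(1 − 5/6z).

Find x<0 with |R(x)|<1.
x=-0.35: |R|=0.7290
x=-2: |R|=0.2500
x=-10: |R|=0.0714
x=-100: |R|=0.1858
θ=5/6≥1/2 ⇒ |1+1/6x|<|1−5/6x| ∀x<0 ⇒ stable on all of ℝ⁻.

interval (−∞, 0).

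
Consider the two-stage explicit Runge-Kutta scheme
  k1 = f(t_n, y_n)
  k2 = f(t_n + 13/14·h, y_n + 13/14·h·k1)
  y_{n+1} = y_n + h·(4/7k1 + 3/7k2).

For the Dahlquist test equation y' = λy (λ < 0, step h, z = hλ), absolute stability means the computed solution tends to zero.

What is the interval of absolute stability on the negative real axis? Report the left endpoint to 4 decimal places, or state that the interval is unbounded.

z∈(-2.5128,0).

Test eqn y'=λy, z=hλ:
  k1=λy_n ⇒ h·k1=z·y_n;  k2=λ(1+13/14z)y_n ⇒ h·k2=z(1+13/14z)y_n
  y_{n+1}/y_n = 1 + 4/7z + 3/7z(1+13/14z) = 1 + z + 39/98z²
  ⇒ R(z) = 1 + z + 39/98z².

Solve |R(x)|<1 on ℝ⁻.
x=-1.58: |R|=0.4135
R=1: x+39/98x²=0 ⇒ x=−98/39=-2.5128; min R=1−1/(4·39/98)=0.3718>−1
Confirm numerically:
  x=-1.721: |R|=0.45769 <1
  x=-1.714: |R|=0.45512 <1
  x=-1.257: |R|=0.37180 <1
  x=-2.670: |R|=1.16701 >1
  x=-2.663: |R|=1.15916 >1
  x=-2.575: |R|=1.06372 >1
Interval (-2.5128, 0).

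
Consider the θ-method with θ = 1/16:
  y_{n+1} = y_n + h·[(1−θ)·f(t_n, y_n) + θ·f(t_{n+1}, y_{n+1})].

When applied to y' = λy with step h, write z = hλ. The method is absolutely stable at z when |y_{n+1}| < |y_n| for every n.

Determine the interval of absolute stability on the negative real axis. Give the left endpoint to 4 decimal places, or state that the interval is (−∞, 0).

Set f=λy, z=hλ:
  y_{n+1} = y_n + z·[15/16·y_n + 1/16·y_{n+1}] ⇒ (1 − 1/16z)y_{n+1} = (1 + 15/16z)y_n
  so R(z) = (1 + 15/16z)/(1 − 1/16z).

Solve |R(x)|<1 on ℝ⁻.
x=-1.08: |R|=0.0117
R=−1: 1+15/16x = −1+1/16x ⇒ -7/8x=2 ⇒ x=2/(-7/8)=-2.2857
Confirm numerically:
  x=-1.911: |R|=0.70711 <1
  x=-1.793: |R|=0.61232 <1
  x=-1.529: |R|=0.39563 <1
  x=-1.441: |R|=0.32194 <1
  x=-2.770: |R|=1.36121 >1
  x=-2.587: |R|=1.22693 >1
  x=-2.459: |R|=1.13143 >1
So |R|<1 on (-2.2857, 0).

(-2.2857, 0).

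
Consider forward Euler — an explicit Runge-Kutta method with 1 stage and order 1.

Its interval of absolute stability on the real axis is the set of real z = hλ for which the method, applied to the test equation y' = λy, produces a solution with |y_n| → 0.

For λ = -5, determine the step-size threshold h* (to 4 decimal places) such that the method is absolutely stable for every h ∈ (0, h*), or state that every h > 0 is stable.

Set f=λy, z=hλ:
  order 1, 1-stage ⇒ R(z)=1+z
  (e.g. R(-1.68)=-0.68000, |R|=0.68000)

Boundary: |R(x)|=1, x<0.
x=-1.68: |R|=0.6800
|R(-1.97)|=0.9700 |R(-1.51)|=0.5100 |R(-1.5)|=0.5000
Bisect:
  x_lo=-2.7307 |R|=1.7307  x_hi=-0.3305 |R|=0.6695
  mid=-1.53063 |R|=0.53063 →hi
  mid=-2.13068 |R|=1.13068 →lo
  mid=-1.83066 |R|=0.83066 →hi
  mid=-1.98067 |R|=0.98067 →hi
  mid=-2.05568 |R|=1.05568 →lo
  mid=-2.01817 |R|=1.01817 →lo
  mid=-1.99942 |R|=0.99942 →hi
  mid=-2.00880 |R|=1.00880 →lo
  mid=-2.00411 |R|=1.00411 →lo
  mid=-2.00177 |R|=1.00177 →lo
  ...
  [-2.00001,-1.99986] ⇒ x*=-2.0000
So |R|<1 on (-2.0000, 0).

(-2.0000,0); λ=-5 ⇒ h* = 0.4000.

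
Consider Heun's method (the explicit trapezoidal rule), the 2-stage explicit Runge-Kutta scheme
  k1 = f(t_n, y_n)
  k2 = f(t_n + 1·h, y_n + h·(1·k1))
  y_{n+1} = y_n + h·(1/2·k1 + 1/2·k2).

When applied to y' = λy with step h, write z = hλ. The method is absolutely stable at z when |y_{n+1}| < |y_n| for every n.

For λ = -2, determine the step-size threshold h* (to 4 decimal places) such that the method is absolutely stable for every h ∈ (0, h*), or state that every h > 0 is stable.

(-2.0000,0); λ=-2 ⇒ h* = 1.0000.

Test eqn y'=λy, z=hλ:
  order 2, 2-stage ⇒ R(z)=1+z+z^2/2
  (e.g. R(-0.52)=0.61520, |R|=0.61520)

Solve |R(x)|<1 on ℝ⁻.
x=-0.52: |R|=0.6152
|R(-1.78)|=0.8042 |R(-1.17)|=0.5144 |R(-1.13)|=0.5085
Bisect:
  x_lo=-2.3431 |R|=1.4020  x_hi=-0.2743 |R|=0.7633
  mid=-1.30870 |R|=0.54765 →hi
  mid=-1.82592 |R|=0.84107 →hi
  mid=-2.08452 |R|=1.08810 →lo
  mid=-1.95522 |R|=0.95622 →hi
  mid=-2.01987 |R|=1.02007 →lo
  mid=-1.98755 |R|=0.98762 →hi
  mid=-2.00371 |R|=1.00372 →lo
  mid=-1.99563 |R|=0.99564 →hi
  mid=-1.99967 |R|=0.99967 →hi
  mid=-2.00169 |R|=1.00169 →lo
  ...
  [-2.00005,-1.99992] ⇒ x*=-2.0000
Stable set (-2.0000, 0).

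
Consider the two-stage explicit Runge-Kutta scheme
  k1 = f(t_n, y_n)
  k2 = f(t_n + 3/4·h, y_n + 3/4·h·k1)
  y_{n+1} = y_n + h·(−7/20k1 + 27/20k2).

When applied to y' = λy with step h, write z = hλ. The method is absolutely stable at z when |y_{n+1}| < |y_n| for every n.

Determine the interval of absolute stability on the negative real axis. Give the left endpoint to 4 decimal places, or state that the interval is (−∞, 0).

(-0.9877, 0).

With y'=λy (z=hλ):
  k1=λy_n ⇒ h·k1=z·y_n;  k2=λ(1+3/4z)y_n ⇒ h·k2=z(1+3/4z)y_n
  y_{n+1}/y_n = 1 − 7/20z + 27/20z(1+3/4z) = 1 + z + 81/80z²
  ⇒ R(z) = 1 + z + 81/80z².

Need |R(x)|<1, x<0.
x=-0.31: |R|=0.7873
R=1: x+81/80x²=0 ⇒ x=−80/81=-0.9877; min R=1−1/(4·81/80)=0.7531>−1
Confirm numerically:
  x=-0.891: |R|=0.91280 <1
  x=-0.783: |R|=0.83775 <1
  x=-0.695: |R|=0.79406 <1
  x=-0.453: |R|=0.75477 <1
  x=-1.551: |R|=1.88467 >1
  x=-1.078: |R|=1.09861 >1
Interval (-0.9877, 0).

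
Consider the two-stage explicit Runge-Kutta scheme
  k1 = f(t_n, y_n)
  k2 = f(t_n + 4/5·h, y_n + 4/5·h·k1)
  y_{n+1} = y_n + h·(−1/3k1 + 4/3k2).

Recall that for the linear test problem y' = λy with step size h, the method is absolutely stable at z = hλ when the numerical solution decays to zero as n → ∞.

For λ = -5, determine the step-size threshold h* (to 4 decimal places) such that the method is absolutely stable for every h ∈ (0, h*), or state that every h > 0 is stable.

Set f=λy, z=hλ:
  k1=λy_n ⇒ h·k1=z·y_n;  k2=λ(1+4/5z)y_n ⇒ h·k2=z(1+4/5z)y_n
  y_{n+1}/y_n = 1 − 1/3z + 4/3z(1+4/5z) = 1 + z + 16/15z²
  ⇒ R(z) = 1 + z + 16/15z².

Solve |R(x)|<1 on ℝ⁻.
x=-1.59: |R|=2.1066
R=1: x+16/15x²=0 ⇒ x=−15/16=-0.9375; min R=1−1/(4·16/15)=0.7656>−1
Confirm numerically:
  x=-0.873: |R|=0.93994 <1
  x=-0.690: |R|=0.81784 <1
  x=-0.441: |R|=0.76645 <1
  x=-0.414: |R|=0.76882 <1
  x=-1.313: |R|=1.52590 >1
  x=-1.136: |R|=1.24053 >1
So |R|<1 on (-0.9375, 0).

(-0.9375,0); λ=-5 ⇒ h* = (15/16)/5 = 0.1875.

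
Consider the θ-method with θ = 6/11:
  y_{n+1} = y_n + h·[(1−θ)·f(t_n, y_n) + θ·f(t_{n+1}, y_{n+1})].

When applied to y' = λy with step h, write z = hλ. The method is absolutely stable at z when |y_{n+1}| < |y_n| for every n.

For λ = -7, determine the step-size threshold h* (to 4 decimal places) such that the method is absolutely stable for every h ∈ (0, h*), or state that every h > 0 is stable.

interval (−∞, 0). Any h>0 works for λ=-7.

Test eqn y'=λy, z=hλ:
  y_{n+1} = y_n + z·[5/11·y_n + 6/11·y_{n+1}] ⇒ (1 − 6/11z)y_{n+1} = (1 + 5/11z)y_n
  ⇒ R(z) = (1 + 5/11z)/(1 − 6/11z).

Solve |R(x)|<1 on ℝ⁻.
x=-1.32: |R|=0.2326
x=-2: |R|=0.0435
x=-10: |R|=0.5493
x=-100: |R|=0.8003
θ=6/11≥1/2 ⇒ |1+5/11x|<|1−6/11x| ∀x<0 ⇒ stable on all of ℝ⁻.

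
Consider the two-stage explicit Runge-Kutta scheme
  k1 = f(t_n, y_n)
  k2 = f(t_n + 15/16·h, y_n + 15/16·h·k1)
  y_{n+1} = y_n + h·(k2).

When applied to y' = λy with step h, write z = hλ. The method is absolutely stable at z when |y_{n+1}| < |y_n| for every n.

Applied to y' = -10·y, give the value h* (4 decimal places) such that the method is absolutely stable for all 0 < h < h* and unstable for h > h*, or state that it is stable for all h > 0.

On y'=λy, z=hλ:
  k1=λy_n ⇒ h·k1=z·y_n;  k2=λ(1+15/16z)y_n ⇒ h·k2=z(1+15/16z)y_n
  y_{n+1}/y_n = 1 + z(1+15/16z) = 1 + z + 15/16z²
  Hence R(z) = 1 + z + 15/16z².

Need |R(x)|<1, x<0.
x=-0.5: |R|=0.7344
R=1: x+15/16x²=0 ⇒ x=−16/15=-1.0667; min R=1−1/(4·15/16)=0.7333>−1
Confirm numerically:
  x=-0.792: |R|=0.79606 <1
  x=-0.714: |R|=0.76393 <1
  x=-0.431: |R|=0.74315 <1
  x=-1.553: |R|=1.70807 >1
  x=-1.486: |R|=1.58418 >1
  x=-1.187: |R|=1.13391 >1
So |R|<1 on (-1.0667, 0).

(-1.0667,0); λ=-10 ⇒ h* = (16/15)/10 = 0.1067.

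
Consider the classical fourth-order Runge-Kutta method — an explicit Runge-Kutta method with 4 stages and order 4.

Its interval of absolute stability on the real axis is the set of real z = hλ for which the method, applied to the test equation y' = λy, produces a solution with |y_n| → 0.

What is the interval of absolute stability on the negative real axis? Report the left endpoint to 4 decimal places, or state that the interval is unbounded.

On y'=λy, z=hλ:
  order 4, 4-stage ⇒ R(z)=1+z+z^2/2+z^3/6+z^4/24
  (e.g. R(-1.6)=0.27040, |R|=0.27040)

Find x<0 with |R(x)|<1.
x=-1.6: |R|=0.2704
|R(-2.37)|=0.5343 |R(-1.91)|=0.3073 |R(-1.21)|=0.3161
Bisect:
  x_lo=-3.3786 |R|=2.3304  x_hi=-0.2688 |R|=0.7643
  mid=-1.82373 |R|=0.28924 →hi
  mid=-2.60118 |R|=0.75609 →hi
  mid=-2.98991 |R|=1.35494 →lo
  mid=-2.79554 |R|=1.01556 →lo
  mid=-2.69836 |R|=0.87665 →hi
  mid=-2.74695 |R|=0.94372 →hi
  mid=-2.77125 |R|=0.97903 →hi
  mid=-2.78340 |R|=0.99714 →hi
  mid=-2.78947 |R|=1.00631 →lo
  mid=-2.78643 |R|=1.00172 →lo
  ...
  [-2.78529,-2.78510] ⇒ x*=-2.7853
Stable set (-2.7853, 0).

z∈(-2.7853,0).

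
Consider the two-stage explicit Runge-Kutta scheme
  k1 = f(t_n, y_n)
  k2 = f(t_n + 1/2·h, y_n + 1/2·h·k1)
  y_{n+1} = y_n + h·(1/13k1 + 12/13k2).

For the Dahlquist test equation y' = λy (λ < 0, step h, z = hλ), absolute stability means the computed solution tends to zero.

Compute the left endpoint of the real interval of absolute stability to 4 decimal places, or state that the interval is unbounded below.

left endpoint -2.1667.

Test eqn y'=λy, z=hλ:
  k1=λy_n ⇒ h·k1=z·y_n;  k2=λ(1+1/2z)y_n ⇒ h·k2=z(1+1/2z)y_n
  y_{n+1}/y_n = 1 + 1/13z + 12/13z(1+1/2z) = 1 + z + 6/13z²
  ⇒ R(z) = 1 + z + 6/13z².

Solve |R(x)|<1 on ℝ⁻.
x=-0.85: |R|=0.4835
R=1: x+6/13x²=0 ⇒ x=−13/6=-2.1667; min R=1−1/(4·6/13)=0.4583>−1
Confirm numerically:
  x=-1.969: |R|=0.82037 <1
  x=-1.444: |R|=0.51837 <1
  x=-1.230: |R|=0.46826 <1
  x=-2.760: |R|=1.75582 >1
  x=-2.551: |R|=1.45251 >1
  x=-2.239: |R|=1.07475 >1
Interval (-2.1667, 0).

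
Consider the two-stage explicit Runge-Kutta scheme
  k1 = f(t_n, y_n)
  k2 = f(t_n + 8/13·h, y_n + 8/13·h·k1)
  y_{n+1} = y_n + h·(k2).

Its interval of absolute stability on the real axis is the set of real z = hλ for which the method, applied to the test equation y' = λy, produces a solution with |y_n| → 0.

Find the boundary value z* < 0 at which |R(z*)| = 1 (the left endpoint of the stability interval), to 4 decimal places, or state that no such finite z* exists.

left endpoint -1.6250.

Set f=λy, z=hλ:
  k1=λy_n ⇒ h·k1=z·y_n;  k2=λ(1+8/13z)y_n ⇒ h·k2=z(1+8/13z)y_n
  y_{n+1}/y_n = 1 + z(1+8/13z) = 1 + z + 8/13z²
  so R(z) = 1 + z + 8/13z².

Boundary: |R(x)|=1, x<0.
x=-0.79: |R|=0.5941
R=1: x+8/13x²=0 ⇒ x=−13/8=-1.6250; min R=1−1/(4·8/13)=0.5938>−1
Confirm numerically:
  x=-1.586: |R|=0.96194 <1
  x=-1.492: |R|=0.87789 <1
  x=-1.442: |R|=0.83761 <1
  x=-1.283: |R|=0.72998 <1
  x=-2.169: |R|=1.72611 >1
  x=-1.942: |R|=1.37884 >1
  x=-1.703: |R|=1.08174 >1
Stable set (-1.6250, 0).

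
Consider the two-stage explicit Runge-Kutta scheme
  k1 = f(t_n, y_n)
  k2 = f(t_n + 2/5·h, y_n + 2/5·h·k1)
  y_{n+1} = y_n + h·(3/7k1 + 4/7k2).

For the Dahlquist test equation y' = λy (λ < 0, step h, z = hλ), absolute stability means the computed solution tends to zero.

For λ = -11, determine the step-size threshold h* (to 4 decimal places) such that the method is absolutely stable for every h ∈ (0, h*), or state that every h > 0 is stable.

Set f=λy, z=hλ:
  k1=λy_n ⇒ h·k1=z·y_n;  k2=λ(1+2/5z)y_n ⇒ h·k2=z(1+2/5z)y_n
  y_{n+1}/y_n = 1 + 3/7z + 4/7z(1+2/5z) = 1 + z + 8/35z²
  R(z) = 1 + z + 8/35z².

Find x<0 with |R(x)|<1.
x=-1.41: |R|=0.0444
R=1: x+8/35x²=0 ⇒ x=−35/8=-4.3750; min R=1−1/(4·8/35)=-0.0938>−1
Confirm numerically:
  x=-4.230: |R|=0.85981 <1
  x=-4.169: |R|=0.80370 <1
  x=-2.366: |R|=0.08647 <1
  x=-4.861: |R|=1.53999 >1
  x=-4.520: |R|=1.14981 >1
Interval (-4.3750, 0).

(-4.3750,0); λ=-11 ⇒ h* = (35/8)/11 = 0.3977.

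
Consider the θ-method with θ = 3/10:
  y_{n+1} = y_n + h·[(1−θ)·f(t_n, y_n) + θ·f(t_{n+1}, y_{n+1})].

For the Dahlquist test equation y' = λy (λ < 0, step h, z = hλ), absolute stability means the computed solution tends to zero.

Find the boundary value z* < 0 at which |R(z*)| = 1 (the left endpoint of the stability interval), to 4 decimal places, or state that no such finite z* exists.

left endpoint -5.0000.

Test eqn y'=λy, z=hλ:
  y_{n+1} = y_n + z·[7/10·y_n + 3/10·y_{n+1}] ⇒ (1 − 3/10z)y_{n+1} = (1 + 7/10z)y_n
  R(z) = (1 + 7/10z)/(1 − 3/10z).

Need |R(x)|<1, x<0.
x=-0.5: |R|=0.5652
R=−1: 1+7/10x = −1+3/10x ⇒ -2/5x=2 ⇒ x=2/(-2/5)=-5.0000
Confirm numerically:
  x=-4.838: |R|=0.97357 <1
  x=-3.127: |R|=0.61344 <1
  x=-2.104: |R|=0.28985 <1
  x=-5.406: |R|=1.06194 >1
  x=-5.147: |R|=1.02311 >1
So |R|<1 on (-5.0000, 0).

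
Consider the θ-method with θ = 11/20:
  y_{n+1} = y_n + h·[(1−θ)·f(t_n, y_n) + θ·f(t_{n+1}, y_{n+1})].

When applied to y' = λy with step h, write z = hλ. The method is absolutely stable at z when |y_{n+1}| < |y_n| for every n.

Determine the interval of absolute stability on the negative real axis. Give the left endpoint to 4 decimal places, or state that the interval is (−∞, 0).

With y'=λy (z=hλ):
  y_{n+1} = y_n + z·[9/20·y_n + 11/20·y_{n+1}] ⇒ (1 − 11/20z)y_{n+1} = (1 + 9/20z)y_n
  R(z) = (1 + 9/20z)/(1 − 11/20z).

Solve |R(x)|<1 on ℝ⁻.
x=-1.34: |R|=0.2286
x=-2: |R|=0.0476
x=-10: |R|=0.5385
x=-100: |R|=0.7857
θ=11/20≥1/2 ⇒ |1+9/20x|<|1−11/20x| ∀x<0 ⇒ unbounded interval.

interval (−∞, 0).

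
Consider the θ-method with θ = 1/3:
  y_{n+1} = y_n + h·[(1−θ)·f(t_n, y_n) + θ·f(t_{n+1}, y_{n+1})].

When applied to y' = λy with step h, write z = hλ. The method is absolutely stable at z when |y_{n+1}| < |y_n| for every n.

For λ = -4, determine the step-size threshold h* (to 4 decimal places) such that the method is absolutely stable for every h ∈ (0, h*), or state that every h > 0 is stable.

On y'=λy, z=hλ:
  y_{n+1} = y_n + z·[2/3·y_n + 1/3·y_{n+1}] ⇒ (1 − 1/3z)y_{n+1} = (1 + 2/3z)y_n
  ⇒ R(z) = (1 + 2/3z)/(1 − 1/3z).

Need |R(x)|<1, x<0.
x=-1.71: |R|=0.0892
R=−1: 1+2/3x = −1+1/3x ⇒ -1/3x=2 ⇒ x=2/(-1/3)=-6.0000
Confirm numerically:
  x=-4.847: |R|=0.85306 <1
  x=-4.604: |R|=0.81641 <1
  x=-3.663: |R|=0.64926 <1
  x=-6.478: |R|=1.05043 >1
  x=-6.462: |R|=1.04883 >1
  x=-6.348: |R|=1.03723 >1
So |R|<1 on (-6.0000, 0).

(-6.0000,0); λ=-4 ⇒ h* = (6)/4 = 1.5000.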